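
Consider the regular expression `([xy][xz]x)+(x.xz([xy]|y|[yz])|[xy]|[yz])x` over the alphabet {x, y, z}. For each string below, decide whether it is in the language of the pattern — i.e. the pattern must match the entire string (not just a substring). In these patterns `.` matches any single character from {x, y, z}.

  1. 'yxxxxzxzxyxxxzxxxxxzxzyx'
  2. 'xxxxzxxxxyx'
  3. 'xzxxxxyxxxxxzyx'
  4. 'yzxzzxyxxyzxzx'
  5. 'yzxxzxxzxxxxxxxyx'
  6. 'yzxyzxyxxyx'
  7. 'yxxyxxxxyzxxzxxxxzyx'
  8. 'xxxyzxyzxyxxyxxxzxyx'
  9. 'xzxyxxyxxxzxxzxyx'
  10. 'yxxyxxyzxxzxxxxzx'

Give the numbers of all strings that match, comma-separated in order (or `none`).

2, 3, 5, 6, 8, 9, 10

1 → no match
2 → match
3 → match
4 → no match
5 → match
6 → match
7 → no match
8 → match
9 → match
10 → match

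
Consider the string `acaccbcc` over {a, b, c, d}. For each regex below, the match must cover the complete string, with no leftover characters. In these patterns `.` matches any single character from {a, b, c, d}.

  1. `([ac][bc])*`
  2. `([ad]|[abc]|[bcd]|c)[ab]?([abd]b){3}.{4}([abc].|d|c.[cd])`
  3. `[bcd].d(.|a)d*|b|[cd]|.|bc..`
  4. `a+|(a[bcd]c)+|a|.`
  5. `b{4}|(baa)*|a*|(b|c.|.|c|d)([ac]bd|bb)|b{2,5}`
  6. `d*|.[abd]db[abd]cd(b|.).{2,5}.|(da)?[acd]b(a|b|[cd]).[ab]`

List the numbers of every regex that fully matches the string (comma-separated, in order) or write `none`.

1 → match
2 → no match
3 → no match
4 → no match
5 → no match
6 → no match

1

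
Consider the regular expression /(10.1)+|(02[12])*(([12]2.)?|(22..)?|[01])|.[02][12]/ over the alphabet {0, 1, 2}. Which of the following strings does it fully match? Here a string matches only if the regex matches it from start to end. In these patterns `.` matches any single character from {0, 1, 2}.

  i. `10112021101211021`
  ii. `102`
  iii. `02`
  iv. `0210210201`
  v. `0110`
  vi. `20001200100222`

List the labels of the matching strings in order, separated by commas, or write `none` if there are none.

ii

i → no match
ii → match
iii → no match
iv → no match
v → no match
vi → no match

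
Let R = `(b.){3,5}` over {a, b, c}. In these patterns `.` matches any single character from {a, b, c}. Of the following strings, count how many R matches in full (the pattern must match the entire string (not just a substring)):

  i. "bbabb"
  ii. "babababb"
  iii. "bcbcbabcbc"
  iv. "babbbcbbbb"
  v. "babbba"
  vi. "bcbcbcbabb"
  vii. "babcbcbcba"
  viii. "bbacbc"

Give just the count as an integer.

i. "bbabb" → no match
ii. "babababb" → match
iii. "bcbcbabcbc" → match
iv. "babbbcbbbb" → match
v. "babbba" → match
vi. "bcbcbcbabb" → match
vii. "babcbcbcba" → match
viii. "bbacbc" → no match
Total matched: 6

6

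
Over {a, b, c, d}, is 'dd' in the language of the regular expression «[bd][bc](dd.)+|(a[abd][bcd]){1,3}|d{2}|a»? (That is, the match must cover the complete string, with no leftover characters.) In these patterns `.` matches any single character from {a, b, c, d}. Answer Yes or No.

Yes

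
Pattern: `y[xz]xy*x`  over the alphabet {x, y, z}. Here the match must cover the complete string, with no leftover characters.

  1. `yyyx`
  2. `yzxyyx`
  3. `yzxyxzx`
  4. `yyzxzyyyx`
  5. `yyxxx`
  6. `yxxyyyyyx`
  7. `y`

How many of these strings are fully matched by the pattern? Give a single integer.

2

1 → no match
2 → match
3 → no match
4 → no match
5 → no match
6 → match
7 → no match — must end with `x`
Total matched: 2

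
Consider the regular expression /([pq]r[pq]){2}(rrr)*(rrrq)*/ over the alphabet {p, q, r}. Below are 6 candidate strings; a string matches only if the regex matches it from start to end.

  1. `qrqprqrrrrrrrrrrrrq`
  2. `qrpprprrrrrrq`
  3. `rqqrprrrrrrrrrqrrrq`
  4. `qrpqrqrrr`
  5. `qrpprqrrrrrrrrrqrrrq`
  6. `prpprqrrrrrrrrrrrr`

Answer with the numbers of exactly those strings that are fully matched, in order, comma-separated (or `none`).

1, 2, 4, 5, 6

1 → match
2 → match
3 → no match
4 → match
5 → match
6 → match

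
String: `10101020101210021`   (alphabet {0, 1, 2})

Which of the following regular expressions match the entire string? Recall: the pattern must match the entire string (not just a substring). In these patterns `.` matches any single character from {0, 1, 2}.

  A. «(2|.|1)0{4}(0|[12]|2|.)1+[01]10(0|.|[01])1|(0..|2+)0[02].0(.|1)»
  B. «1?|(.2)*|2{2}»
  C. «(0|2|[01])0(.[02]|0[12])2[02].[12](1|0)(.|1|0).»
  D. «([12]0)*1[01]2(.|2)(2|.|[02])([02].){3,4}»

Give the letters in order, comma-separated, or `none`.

D

A → no match
B → no match
C → no match
D → match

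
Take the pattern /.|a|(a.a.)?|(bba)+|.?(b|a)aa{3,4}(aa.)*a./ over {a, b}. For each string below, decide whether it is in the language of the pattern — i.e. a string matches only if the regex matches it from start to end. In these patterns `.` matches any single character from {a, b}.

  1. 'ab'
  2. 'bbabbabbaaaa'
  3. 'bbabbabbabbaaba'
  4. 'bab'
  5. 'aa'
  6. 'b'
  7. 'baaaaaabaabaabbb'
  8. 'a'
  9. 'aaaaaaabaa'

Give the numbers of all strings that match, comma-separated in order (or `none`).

1 → no match
2 → no match
3 → no match
4 → no match
5 → no match
6 → match
7 → no match
8 → match
9 → match

6, 8, 9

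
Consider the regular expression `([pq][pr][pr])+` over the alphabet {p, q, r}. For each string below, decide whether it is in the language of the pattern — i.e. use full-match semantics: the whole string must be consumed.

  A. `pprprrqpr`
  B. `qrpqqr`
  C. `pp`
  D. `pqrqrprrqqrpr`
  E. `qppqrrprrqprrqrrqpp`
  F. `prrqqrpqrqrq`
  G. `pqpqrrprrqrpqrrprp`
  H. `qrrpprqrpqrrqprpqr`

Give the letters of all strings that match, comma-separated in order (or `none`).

A → match
B → no match
C → no match
D → no match
E → no match
F → no match
G → no match
H → no match

A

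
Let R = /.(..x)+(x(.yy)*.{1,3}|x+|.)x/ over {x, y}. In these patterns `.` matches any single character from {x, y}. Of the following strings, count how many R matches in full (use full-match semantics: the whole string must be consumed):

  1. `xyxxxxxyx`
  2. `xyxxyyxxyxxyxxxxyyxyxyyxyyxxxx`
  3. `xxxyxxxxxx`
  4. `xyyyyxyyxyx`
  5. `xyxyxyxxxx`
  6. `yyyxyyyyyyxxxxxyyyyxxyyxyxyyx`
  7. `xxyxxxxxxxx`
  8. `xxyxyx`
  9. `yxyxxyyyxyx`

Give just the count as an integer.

1. `xyxxxxxyx` → match
2 → no match
3. `xxxyxxxxxx` → no match
4. `xyyyyxyyxyx` → no match
5. `xyxyxyxxxx` → no match
6 → no match
7. `xxyxxxxxxxx` → match
8. `xxyxyx` → match
9. `yxyxxyyyxyx` → match
Total matched: 4

4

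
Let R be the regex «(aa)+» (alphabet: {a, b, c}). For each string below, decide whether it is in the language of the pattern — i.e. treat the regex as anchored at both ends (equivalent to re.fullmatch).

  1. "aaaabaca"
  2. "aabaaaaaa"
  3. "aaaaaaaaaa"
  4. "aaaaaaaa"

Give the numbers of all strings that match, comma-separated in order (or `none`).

3, 4

1 → no match — must end with "aa"
2 → no match
3 → match
4 → match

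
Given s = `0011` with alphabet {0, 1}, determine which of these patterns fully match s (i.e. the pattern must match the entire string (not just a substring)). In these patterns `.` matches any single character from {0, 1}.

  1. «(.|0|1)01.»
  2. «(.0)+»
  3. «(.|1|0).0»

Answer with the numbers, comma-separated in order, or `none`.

1

1 → match
2 → no match — must end with `0`
3 → no match — must end with `0`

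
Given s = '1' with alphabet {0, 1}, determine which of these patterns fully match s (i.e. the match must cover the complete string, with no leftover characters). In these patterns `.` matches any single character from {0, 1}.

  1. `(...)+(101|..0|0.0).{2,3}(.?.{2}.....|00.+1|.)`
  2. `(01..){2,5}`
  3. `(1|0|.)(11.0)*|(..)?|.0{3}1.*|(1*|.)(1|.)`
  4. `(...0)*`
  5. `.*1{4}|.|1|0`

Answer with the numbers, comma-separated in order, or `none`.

1 → no match
2 → no match — must start with '01'
3 → match
4 → no match
5 → match

3, 5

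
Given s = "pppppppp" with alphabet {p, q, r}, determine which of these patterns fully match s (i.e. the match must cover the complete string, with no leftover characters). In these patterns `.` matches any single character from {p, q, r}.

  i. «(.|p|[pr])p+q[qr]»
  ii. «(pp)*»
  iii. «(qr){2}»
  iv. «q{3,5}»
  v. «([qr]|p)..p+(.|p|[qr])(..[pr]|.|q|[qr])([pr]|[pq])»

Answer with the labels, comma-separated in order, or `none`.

i → no match
ii → match
iii → no match — must start with "qr"
iv → no match — must start with "q"
v → match

ii, v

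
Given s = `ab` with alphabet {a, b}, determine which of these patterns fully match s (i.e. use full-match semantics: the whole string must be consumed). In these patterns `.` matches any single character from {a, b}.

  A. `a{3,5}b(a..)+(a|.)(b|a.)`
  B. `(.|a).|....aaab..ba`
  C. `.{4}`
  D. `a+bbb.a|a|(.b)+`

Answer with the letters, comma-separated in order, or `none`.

A → no match
B → match
C → no match
D → match

B, D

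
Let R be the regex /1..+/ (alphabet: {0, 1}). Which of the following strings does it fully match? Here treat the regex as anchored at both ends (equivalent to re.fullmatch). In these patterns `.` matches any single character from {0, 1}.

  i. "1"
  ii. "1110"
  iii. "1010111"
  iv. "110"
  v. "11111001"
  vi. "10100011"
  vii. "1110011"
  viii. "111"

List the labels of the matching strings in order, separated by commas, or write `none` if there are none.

i → no match
ii → match
iii → match
iv → match
v → match
vi → match
vii → match
viii → match

ii, iii, iv, v, vi, vii, viii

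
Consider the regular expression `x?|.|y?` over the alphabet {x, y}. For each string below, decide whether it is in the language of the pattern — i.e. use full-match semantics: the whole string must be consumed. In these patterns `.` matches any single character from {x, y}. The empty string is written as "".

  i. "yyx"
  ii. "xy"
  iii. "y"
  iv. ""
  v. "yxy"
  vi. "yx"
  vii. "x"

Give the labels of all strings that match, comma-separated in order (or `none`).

iii, iv, vii

i → no match
ii → no match
iii → match
iv → match
v → no match
vi → no match
vii → match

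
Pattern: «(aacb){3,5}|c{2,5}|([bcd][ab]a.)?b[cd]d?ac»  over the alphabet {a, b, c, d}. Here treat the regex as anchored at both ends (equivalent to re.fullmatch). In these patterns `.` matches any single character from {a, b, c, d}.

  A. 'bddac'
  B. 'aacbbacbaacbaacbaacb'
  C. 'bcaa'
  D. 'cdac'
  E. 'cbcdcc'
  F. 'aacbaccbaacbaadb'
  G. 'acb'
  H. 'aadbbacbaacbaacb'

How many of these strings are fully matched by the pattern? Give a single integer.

1

A → match
B → no match
C → no match
D → no match
E → no match
F → no match
G → no match
H → no match
Total matched: 1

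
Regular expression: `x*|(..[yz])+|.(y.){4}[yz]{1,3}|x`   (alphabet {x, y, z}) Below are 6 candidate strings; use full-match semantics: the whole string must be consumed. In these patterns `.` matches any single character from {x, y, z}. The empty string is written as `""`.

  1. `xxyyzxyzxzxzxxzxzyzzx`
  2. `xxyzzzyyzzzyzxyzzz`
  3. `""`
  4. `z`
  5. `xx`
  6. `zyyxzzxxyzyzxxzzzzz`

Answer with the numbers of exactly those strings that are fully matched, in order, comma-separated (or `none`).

1 → no match
2 → match
3 → match
4 → no match
5 → match
6 → no match

2, 3, 5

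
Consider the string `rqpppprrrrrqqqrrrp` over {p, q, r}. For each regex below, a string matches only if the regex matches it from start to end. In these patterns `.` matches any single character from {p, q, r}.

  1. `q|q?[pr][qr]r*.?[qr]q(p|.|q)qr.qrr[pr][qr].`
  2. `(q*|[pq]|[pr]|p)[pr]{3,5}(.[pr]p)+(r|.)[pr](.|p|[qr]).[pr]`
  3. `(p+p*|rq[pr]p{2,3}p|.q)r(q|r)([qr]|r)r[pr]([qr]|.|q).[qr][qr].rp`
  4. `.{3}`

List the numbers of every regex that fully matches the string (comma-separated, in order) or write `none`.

3

1 → no match
2 → no match
3 → match
4 → no match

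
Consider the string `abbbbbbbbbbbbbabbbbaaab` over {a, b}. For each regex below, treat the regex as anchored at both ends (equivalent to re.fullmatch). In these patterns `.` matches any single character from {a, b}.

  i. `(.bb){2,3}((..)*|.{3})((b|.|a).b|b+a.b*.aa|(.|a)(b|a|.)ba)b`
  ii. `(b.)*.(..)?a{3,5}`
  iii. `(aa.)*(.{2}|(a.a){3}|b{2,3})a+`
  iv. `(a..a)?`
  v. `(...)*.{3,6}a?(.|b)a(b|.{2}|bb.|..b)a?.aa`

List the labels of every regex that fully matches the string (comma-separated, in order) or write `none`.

i → match
ii → no match — must end with `a`
iii → no match — must end with `a`
iv → no match
v → no match — must end with `aa`

i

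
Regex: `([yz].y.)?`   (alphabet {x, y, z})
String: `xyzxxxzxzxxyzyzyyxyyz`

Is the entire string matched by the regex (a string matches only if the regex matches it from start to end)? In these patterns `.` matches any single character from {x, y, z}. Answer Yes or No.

No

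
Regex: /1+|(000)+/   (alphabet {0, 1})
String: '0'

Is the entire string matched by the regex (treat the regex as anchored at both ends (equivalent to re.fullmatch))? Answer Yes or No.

No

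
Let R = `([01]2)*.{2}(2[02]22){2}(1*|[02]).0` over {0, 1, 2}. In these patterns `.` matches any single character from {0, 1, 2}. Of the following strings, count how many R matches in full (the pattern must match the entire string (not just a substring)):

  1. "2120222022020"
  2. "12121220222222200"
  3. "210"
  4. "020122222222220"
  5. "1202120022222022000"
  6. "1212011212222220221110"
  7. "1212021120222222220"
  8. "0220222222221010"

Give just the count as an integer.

5

1 → match
2 → match
3 → no match
4 → match
5 → match
6 → no match
7 → match
8 → no match
Total matched: 5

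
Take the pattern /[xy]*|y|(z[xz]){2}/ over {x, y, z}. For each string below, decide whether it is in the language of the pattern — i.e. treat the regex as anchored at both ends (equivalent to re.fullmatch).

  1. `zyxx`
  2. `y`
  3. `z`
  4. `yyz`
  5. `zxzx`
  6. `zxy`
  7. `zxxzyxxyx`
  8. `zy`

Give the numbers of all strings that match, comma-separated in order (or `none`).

2, 5

1 → no match
2 → match
3 → no match
4 → no match
5 → match
6 → no match
7 → no match
8 → no match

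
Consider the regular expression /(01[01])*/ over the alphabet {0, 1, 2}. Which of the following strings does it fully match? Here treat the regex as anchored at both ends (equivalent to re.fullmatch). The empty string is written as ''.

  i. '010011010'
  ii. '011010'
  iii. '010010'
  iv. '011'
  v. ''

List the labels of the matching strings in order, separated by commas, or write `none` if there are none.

i, ii, iii, iv, v

i → match
ii → match
iii → match
iv → match
v → match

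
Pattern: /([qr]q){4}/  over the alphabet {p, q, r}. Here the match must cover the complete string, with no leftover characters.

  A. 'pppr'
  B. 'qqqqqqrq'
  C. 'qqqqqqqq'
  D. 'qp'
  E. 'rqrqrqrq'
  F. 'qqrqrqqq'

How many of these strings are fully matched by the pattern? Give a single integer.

4

A → no match — must end with 'q'
B → match
C → match
D → no match — must end with 'q'
E → match
F → match
Total matched: 4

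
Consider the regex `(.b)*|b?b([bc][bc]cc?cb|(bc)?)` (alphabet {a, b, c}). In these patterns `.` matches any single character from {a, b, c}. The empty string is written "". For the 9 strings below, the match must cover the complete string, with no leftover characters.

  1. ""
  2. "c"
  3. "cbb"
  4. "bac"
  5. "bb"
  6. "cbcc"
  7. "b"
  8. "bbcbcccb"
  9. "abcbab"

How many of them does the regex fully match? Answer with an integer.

1 → match
2 → no match
3 → no match
4 → no match
5 → match
6 → no match
7 → match
8 → match
9 → match
Total matched: 5

5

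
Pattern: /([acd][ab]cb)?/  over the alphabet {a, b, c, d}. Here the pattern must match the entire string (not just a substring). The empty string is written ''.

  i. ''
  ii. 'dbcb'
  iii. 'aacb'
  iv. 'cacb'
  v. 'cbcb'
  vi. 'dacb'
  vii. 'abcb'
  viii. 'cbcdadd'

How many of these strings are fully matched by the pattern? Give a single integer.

i. '' → match
ii. 'dbcb' → match
iii. 'aacb' → match
iv. 'cacb' → match
v. 'cbcb' → match
vi. 'dacb' → match
vii. 'abcb' → match
viii. 'cbcdadd' → no match
Total matched: 7

7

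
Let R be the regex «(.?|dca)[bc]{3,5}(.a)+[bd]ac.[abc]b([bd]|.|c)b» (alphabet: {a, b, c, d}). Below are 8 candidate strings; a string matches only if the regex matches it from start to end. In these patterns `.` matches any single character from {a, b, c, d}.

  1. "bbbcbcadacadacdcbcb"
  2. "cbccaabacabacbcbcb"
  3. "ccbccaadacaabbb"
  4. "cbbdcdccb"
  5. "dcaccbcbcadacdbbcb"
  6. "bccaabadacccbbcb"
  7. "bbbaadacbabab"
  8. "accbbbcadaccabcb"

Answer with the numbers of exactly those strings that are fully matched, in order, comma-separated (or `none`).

1 → match
2 → match
3 → match
4 → no match
5 → match
6 → no match
7 → match
8 → match

1, 2, 3, 5, 7, 8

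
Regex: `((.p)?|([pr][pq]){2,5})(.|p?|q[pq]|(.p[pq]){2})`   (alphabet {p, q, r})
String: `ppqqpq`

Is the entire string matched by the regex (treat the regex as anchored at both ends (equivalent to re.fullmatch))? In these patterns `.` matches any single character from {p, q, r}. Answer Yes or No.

Yes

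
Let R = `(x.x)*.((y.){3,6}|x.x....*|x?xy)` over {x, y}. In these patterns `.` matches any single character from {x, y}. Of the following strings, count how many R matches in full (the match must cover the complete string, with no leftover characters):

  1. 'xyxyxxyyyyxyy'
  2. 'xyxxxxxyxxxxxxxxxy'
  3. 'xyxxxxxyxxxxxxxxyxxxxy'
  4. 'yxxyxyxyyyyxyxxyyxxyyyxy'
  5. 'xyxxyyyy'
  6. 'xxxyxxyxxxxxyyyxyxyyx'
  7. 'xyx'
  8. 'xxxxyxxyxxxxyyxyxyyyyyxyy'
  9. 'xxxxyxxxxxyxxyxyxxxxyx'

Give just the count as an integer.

1 → no match
2 → match
3 → match
4 → no match
5 → no match
6 → no match
7 → no match
8 → match
9 → match
Total matched: 4

4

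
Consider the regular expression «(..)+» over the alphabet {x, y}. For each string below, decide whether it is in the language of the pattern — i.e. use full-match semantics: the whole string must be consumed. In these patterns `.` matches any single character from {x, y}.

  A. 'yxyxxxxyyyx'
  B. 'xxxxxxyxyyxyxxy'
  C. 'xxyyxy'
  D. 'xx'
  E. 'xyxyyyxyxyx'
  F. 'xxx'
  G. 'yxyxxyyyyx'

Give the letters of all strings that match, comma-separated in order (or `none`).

A → no match
B → no match
C → match
D → match
E → no match
F → no match
G → match

C, D, G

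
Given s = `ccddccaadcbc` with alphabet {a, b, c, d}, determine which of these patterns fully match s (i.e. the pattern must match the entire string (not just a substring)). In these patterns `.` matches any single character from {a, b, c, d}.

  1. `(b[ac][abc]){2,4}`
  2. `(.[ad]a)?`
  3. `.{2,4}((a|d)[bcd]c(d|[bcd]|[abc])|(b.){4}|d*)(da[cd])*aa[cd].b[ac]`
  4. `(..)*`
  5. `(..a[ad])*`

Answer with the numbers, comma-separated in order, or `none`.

1 → no match — must start with `b`
2 → no match
3 → match
4 → match
5 → no match

3, 4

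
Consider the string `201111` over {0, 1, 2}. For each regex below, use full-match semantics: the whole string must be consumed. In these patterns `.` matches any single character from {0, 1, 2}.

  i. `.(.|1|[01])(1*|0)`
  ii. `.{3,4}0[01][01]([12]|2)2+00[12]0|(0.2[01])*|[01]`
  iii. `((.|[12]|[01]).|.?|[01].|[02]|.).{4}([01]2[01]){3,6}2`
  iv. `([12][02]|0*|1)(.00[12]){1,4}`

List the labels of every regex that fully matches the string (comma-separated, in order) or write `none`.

i → match
ii → no match
iii → no match — must end with `2`
iv → no match

i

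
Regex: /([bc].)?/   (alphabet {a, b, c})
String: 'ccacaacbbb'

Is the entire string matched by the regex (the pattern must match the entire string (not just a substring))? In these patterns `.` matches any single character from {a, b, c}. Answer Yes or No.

No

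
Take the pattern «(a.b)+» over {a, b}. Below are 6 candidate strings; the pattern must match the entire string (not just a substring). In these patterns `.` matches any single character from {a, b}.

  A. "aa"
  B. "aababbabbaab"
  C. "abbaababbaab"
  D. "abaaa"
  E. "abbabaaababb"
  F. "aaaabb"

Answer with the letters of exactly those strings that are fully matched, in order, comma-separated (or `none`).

A → no match — must end with "b"
B → match
C → match
D → no match — must end with "b"
E → no match
F → no match

B, C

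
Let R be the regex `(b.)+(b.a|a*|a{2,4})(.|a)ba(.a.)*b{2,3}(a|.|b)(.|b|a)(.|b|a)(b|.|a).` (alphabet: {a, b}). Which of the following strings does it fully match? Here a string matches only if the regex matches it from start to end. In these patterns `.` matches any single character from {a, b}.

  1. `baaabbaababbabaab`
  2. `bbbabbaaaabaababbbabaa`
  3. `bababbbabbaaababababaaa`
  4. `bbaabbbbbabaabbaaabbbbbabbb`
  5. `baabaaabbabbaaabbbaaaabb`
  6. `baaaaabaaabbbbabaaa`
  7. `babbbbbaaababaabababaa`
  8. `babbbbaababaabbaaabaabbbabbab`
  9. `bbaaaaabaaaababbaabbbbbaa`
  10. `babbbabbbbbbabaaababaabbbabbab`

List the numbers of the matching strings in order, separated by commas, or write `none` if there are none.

6, 9

1 → no match
2 → no match
3 → no match
4 → no match
5 → no match
6 → match
7 → no match
8 → no match
9 → match
10 → no match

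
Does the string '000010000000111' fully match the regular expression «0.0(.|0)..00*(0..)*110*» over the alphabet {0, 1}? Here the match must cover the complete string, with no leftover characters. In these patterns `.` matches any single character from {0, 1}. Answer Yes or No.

Yes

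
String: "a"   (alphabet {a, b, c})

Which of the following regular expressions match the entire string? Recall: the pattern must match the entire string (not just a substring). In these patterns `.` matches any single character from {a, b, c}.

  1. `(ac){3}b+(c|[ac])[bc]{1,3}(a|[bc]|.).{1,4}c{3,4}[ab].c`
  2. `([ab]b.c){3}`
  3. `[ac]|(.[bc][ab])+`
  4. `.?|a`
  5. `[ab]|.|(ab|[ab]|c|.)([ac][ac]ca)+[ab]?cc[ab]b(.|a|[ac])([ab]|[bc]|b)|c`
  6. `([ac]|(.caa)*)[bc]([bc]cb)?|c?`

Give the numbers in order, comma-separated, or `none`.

3, 4, 5

1 → no match — must start with "ac"
2 → no match — must end with "c"
3 → match
4 → match
5 → match
6 → no match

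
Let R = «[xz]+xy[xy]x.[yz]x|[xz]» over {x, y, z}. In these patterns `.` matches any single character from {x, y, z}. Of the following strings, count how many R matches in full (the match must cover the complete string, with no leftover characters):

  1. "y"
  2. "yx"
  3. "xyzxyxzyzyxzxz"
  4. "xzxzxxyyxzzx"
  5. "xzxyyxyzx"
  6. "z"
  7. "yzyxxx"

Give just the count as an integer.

3

1 → no match
2 → no match
3 → no match
4 → match
5 → match
6 → match
7 → no match
Total matched: 3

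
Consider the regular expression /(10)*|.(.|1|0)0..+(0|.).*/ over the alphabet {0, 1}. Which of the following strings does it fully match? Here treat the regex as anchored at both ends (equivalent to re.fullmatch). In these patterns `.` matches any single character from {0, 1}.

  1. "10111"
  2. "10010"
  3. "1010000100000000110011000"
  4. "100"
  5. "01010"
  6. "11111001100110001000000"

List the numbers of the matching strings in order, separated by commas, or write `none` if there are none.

none

1 → no match
2 → no match
3 → no match
4 → no match
5 → no match
6 → no match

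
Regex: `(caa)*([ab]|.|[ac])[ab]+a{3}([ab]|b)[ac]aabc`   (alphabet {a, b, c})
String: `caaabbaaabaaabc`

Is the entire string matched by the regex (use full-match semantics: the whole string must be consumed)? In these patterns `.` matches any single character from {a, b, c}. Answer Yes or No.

Yes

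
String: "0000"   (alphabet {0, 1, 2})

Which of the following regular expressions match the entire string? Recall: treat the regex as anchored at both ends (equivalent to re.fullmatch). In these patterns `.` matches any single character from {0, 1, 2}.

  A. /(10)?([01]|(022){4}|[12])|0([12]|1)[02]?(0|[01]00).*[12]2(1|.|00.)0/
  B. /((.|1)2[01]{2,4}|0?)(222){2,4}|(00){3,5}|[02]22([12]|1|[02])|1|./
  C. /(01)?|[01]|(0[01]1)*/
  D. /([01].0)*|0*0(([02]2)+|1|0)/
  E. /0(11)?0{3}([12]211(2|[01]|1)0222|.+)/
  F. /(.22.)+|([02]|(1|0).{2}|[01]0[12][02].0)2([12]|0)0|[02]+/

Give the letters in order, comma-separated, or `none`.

A → no match
B → no match
C → no match
D → match
E → no match
F → match

D, F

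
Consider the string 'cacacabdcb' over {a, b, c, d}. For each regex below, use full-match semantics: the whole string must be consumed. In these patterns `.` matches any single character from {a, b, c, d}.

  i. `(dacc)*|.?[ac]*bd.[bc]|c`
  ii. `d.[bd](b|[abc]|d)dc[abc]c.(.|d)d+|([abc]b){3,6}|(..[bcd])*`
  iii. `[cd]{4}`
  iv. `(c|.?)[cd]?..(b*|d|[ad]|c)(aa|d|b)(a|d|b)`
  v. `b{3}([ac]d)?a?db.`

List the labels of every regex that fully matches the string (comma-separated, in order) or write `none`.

i

i → match
ii → no match
iii → no match
iv → no match
v → no match — must start with 'b'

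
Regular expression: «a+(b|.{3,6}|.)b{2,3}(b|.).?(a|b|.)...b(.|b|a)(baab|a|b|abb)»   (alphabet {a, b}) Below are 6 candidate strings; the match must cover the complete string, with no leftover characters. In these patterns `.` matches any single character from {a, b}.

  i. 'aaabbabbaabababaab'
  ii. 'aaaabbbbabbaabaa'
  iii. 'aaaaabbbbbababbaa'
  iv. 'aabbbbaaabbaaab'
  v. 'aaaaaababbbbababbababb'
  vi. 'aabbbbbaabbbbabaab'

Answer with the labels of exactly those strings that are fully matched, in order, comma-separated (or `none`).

i → no match
ii → match
iii → match
iv → no match
v → no match
vi → match

ii, iii, vi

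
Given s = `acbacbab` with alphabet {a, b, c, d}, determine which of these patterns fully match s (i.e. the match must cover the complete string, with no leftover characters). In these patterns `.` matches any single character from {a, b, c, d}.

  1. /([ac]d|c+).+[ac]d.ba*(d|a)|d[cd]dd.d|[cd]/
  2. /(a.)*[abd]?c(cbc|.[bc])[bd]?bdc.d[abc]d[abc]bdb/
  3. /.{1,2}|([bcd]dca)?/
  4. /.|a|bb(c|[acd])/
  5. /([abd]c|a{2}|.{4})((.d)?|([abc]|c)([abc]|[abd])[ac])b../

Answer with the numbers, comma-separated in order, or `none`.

1 → no match
2 → no match — must end with `bdb`
3 → no match
4 → no match
5 → match

5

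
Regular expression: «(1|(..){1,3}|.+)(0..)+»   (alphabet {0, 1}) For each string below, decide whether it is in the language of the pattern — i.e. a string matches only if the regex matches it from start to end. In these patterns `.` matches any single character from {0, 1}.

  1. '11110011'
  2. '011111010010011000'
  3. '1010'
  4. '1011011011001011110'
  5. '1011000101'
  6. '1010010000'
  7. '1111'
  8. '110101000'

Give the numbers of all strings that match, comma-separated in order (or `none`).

1, 2, 3, 6, 8

1 → match
2 → match
3 → match
4 → no match
5 → no match
6 → match
7 → no match
8 → match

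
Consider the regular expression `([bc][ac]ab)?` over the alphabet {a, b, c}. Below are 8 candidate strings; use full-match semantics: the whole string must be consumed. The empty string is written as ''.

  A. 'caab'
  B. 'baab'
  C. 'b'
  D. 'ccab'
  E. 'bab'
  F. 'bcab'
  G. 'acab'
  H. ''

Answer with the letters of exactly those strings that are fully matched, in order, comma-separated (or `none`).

A, B, D, F, H

A → match
B → match
C → no match
D → match
E → no match
F → match
G → no match
H → match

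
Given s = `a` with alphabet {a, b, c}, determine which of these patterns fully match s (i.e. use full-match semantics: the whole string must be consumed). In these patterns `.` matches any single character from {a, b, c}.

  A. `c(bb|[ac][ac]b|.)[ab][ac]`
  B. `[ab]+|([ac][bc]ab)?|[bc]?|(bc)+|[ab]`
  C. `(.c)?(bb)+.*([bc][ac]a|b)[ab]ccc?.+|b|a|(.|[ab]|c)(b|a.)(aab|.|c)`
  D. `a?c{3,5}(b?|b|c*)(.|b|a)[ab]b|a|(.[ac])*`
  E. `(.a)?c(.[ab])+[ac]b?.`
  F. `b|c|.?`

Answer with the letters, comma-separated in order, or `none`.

B, C, D, F

A → no match — must start with `c`
B → match
C → match
D → match
E → no match
F → match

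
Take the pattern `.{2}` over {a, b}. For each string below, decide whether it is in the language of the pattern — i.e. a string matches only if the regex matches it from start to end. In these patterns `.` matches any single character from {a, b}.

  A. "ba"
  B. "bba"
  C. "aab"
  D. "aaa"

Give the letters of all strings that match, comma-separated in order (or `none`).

A

A → match
B → no match
C → no match
D → no match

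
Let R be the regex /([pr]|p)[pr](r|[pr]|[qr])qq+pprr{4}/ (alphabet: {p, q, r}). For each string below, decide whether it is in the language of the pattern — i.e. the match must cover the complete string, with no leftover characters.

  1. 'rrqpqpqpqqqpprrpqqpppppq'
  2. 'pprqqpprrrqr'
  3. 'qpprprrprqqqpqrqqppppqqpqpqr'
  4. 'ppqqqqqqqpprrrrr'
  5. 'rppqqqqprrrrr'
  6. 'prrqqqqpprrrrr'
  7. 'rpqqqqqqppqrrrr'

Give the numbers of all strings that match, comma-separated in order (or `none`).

4, 6

1 → no match — must end with 'r'
2 → no match
3 → no match
4 → match
5 → no match
6 → match
7 → no match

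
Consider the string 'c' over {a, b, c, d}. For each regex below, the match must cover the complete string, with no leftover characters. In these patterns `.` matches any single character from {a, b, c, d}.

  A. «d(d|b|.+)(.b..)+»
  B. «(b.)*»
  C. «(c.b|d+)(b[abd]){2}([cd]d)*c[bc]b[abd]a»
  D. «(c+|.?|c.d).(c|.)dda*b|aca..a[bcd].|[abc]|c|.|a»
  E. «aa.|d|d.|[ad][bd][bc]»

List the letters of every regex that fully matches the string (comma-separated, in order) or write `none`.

D

A → no match — must start with 'd'
B → no match
C → no match — must end with 'a'
D → match
E → no match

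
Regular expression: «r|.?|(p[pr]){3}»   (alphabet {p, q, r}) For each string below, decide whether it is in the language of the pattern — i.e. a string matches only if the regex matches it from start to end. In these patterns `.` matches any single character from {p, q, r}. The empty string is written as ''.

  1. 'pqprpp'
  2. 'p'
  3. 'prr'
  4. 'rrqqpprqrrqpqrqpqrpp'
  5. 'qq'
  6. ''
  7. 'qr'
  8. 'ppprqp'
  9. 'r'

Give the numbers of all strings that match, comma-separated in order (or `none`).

1 → no match
2 → match
3 → no match
4 → no match
5 → no match
6 → match
7 → no match
8 → no match
9 → match

2, 6, 9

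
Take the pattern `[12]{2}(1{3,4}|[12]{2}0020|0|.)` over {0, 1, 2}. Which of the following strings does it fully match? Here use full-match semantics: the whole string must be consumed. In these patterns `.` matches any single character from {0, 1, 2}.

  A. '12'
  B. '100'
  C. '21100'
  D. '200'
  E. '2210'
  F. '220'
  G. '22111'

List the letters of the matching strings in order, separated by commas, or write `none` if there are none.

F, G

A → no match
B → no match
C → no match
D → no match
E → no match
F → match
G → match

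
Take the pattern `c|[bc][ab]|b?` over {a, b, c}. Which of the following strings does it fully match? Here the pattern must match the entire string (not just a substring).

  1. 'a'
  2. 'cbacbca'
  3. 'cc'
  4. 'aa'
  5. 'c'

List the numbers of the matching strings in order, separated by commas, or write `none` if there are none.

5

1 → no match
2 → no match
3 → no match
4 → no match
5 → match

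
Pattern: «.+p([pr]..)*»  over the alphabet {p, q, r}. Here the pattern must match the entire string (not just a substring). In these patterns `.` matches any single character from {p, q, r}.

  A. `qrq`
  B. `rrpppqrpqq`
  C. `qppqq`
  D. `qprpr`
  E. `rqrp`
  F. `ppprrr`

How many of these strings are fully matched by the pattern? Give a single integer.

A → no match
B → match
C → match
D → match
E → match
F → match
Total matched: 5

5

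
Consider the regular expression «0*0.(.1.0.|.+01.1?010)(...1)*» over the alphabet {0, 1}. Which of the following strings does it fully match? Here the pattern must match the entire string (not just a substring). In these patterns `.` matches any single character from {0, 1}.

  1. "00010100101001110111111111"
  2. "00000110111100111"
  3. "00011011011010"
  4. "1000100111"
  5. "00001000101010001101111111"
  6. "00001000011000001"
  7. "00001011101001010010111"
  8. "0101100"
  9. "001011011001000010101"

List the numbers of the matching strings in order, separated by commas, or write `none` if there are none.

1 → match
2 → no match
3 → match
4 → no match
5 → match
6 → no match
7 → match
8 → match
9 → no match

1, 3, 5, 7, 8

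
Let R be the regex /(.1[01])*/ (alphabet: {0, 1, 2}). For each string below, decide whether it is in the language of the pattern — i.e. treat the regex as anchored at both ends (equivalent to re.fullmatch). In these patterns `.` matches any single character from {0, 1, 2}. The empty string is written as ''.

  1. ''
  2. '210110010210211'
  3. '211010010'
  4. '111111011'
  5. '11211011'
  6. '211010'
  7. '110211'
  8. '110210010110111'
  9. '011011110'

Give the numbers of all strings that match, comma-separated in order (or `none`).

1 → match
2 → match
3 → match
4 → match
5 → no match
6 → match
7 → match
8 → match
9 → match

1, 2, 3, 4, 6, 7, 8, 9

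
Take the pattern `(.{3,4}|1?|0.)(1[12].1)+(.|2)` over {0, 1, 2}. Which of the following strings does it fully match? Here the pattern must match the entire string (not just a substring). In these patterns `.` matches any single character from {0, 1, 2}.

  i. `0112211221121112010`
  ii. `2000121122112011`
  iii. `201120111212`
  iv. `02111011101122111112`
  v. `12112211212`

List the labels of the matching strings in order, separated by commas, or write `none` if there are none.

i, iii, iv

i → match
ii → no match
iii → match
iv → match
v → no match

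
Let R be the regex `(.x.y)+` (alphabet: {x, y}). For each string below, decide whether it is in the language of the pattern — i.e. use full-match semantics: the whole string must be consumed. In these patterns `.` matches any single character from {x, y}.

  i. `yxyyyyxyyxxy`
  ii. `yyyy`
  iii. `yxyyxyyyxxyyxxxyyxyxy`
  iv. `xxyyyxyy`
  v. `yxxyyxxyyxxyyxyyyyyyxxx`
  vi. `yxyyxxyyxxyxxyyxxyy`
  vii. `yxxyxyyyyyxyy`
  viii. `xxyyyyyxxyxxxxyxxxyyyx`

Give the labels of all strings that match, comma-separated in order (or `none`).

iv

i → no match
ii → no match
iii → no match
iv → match
v → no match — must end with `y`
vi → no match
vii → no match
viii → no match — must end with `y`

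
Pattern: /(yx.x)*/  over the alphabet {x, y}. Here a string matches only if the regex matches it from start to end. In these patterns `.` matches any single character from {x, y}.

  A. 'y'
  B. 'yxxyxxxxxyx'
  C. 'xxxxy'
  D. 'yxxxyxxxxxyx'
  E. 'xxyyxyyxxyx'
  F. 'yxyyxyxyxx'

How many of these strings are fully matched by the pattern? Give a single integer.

A → no match
B → no match
C → no match
D → no match
E → no match
F → no match
Total matched: 0

0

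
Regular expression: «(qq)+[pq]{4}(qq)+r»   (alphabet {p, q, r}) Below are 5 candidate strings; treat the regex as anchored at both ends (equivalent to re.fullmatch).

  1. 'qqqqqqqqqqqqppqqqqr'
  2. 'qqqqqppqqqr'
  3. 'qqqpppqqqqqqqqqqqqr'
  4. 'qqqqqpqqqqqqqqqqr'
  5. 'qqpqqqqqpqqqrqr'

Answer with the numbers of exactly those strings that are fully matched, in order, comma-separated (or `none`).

1 → match
2 → match
3 → match
4 → match
5 → no match — must end with 'qqr'

1, 2, 3, 4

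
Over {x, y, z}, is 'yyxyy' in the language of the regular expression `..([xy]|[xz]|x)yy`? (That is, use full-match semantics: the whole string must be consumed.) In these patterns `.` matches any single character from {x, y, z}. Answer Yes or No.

Yes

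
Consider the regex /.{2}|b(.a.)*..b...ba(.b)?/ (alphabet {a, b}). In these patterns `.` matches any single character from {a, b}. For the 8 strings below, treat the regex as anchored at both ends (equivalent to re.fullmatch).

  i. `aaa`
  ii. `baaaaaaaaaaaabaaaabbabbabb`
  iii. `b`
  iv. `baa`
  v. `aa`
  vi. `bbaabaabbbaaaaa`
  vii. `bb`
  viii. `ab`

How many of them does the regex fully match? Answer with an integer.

4

i → no match
ii → match
iii → no match
iv → no match
v → match
vi → no match
vii → match
viii → match
Total matched: 4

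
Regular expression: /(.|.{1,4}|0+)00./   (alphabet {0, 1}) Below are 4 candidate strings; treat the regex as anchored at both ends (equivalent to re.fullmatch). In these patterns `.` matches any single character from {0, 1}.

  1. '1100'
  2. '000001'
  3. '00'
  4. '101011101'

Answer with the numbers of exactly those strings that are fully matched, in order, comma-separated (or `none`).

2

1 → no match
2 → match
3 → no match
4 → no match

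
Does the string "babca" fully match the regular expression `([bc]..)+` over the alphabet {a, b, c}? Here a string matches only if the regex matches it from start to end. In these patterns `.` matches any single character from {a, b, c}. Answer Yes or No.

No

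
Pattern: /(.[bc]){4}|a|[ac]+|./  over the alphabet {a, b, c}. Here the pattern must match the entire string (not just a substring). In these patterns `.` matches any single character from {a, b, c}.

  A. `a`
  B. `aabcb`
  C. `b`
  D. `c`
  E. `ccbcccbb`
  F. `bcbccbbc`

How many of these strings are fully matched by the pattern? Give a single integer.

5

A. `a` → match
B. `aabcb` → no match
C. `b` → match
D. `c` → match
E. `ccbcccbb` → match
F. `bcbccbbc` → match
Total matched: 5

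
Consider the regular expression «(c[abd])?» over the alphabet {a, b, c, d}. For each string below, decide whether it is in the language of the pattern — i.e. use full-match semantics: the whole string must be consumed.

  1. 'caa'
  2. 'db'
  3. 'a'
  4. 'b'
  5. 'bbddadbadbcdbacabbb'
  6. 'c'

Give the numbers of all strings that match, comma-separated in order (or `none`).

1 → no match
2 → no match
3 → no match
4 → no match
5 → no match
6 → no match

none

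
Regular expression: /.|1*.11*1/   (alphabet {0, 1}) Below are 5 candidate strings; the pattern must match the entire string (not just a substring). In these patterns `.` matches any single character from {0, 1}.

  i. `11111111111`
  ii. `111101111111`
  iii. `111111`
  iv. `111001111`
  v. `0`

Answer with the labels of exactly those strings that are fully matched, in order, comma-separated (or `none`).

i. `11111111111` → match
ii. `111101111111` → match
iii. `111111` → match
iv. `111001111` → no match
v. `0` → match

i, ii, iii, v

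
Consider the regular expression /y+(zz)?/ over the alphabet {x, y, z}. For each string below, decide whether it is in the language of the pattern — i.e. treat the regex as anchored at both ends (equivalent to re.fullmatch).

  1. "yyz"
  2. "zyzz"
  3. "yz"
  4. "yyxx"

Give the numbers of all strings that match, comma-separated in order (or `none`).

none

1 → no match
2 → no match — must start with "y"
3 → no match
4 → no match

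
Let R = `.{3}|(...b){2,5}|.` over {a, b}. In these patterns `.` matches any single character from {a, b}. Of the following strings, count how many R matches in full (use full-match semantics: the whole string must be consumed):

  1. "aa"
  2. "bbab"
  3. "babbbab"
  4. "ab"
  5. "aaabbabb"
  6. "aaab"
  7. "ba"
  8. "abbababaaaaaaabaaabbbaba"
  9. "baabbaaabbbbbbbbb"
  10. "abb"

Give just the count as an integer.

2

1. "aa" → no match
2. "bbab" → no match
3. "babbbab" → no match
4. "ab" → no match
5. "aaabbabb" → match
6. "aaab" → no match
7. "ba" → no match
8 → no match
9 → no match
10. "abb" → match
Total matched: 2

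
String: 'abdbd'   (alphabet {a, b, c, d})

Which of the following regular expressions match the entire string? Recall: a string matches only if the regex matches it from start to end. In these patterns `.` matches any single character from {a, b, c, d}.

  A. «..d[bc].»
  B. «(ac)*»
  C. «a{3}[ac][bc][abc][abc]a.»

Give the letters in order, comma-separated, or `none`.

A

A → match
B → no match
C → no match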